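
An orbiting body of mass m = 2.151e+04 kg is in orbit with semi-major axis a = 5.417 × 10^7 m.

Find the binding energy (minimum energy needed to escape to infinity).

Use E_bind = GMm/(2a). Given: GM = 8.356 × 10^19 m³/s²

Total orbital energy is E = −GMm/(2a); binding energy is E_bind = −E = GMm/(2a).
E_bind = 8.356e+19 · 2.151e+04 / (2 · 5.417e+07) J ≈ 1.659e+16 J = 16.59 PJ.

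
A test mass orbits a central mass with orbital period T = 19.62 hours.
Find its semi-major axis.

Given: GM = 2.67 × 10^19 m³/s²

Convert to SI: T = 19.62 hours = 70632 s.
Invert Kepler's third law: a = (GM · T² / (4π²))^(1/3).
Substituting T = 70632 s and GM = 2.67e+19 m³/s²:
a = (2.67e+19 · (70632)² / (4π²))^(1/3) m
a ≈ 1.5e+09 m = 1.5 Gm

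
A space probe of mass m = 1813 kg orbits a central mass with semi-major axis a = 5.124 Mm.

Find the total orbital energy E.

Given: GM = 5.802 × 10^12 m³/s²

Convert to SI: a = 5.124 Mm = 5.124e+06 m.
E = −GMm / (2a).
E = −5.802e+12 · 1813 / (2 · 5.124e+06) J ≈ -1.026e+09 J = -1.026 GJ.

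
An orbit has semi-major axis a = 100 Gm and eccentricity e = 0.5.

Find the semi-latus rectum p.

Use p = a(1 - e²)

Convert to SI: a = 100 Gm = 1e+11 m.
p = a (1 − e²).
p = 1e+11 · (1 − (0.5)²) = 1e+11 · 0.75 ≈ 7.5e+10 m = 75 Gm.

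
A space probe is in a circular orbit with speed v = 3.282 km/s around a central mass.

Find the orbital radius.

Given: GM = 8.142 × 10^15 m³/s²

Convert to SI: v = 3.282 km/s = 3282 m/s.
For a circular orbit, v² = GM / r, so r = GM / v².
r = 8.142e+15 / (3282)² m ≈ 7.559e+08 m = 7.559 × 10^8 m.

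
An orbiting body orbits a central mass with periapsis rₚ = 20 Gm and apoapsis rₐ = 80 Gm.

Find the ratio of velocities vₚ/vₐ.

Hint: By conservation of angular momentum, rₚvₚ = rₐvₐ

Convert to SI: rₚ = 20 Gm = 2e+10 m; rₐ = 80 Gm = 8e+10 m.
Conservation of angular momentum gives rₚvₚ = rₐvₐ, so vₚ/vₐ = rₐ/rₚ.
vₚ/vₐ = 8e+10 / 2e+10 ≈ 4.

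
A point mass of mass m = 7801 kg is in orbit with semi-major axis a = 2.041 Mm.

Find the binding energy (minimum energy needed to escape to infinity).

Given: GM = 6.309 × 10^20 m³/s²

Convert to SI: a = 2.041 Mm = 2.041e+06 m.
Total orbital energy is E = −GMm/(2a); binding energy is E_bind = −E = GMm/(2a).
E_bind = 6.309e+20 · 7801 / (2 · 2.041e+06) J ≈ 1.206e+18 J = 1.206 EJ.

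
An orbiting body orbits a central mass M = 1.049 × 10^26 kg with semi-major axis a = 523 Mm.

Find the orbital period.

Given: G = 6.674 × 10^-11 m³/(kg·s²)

Convert to SI: a = 523 Mm = 5.23e+08 m.
GM = G · M = 6.674e-11 · 1.049e+26 = 7.00103e+15 m³/s².
Kepler's third law: T = 2π √(a³ / GM).
Substituting a = 5.23e+08 m and GM = 7.00103e+15 m³/s²:
T = 2π √((5.23e+08)³ / 7.00103e+15) s
T ≈ 8.982e+05 s = 10.4 days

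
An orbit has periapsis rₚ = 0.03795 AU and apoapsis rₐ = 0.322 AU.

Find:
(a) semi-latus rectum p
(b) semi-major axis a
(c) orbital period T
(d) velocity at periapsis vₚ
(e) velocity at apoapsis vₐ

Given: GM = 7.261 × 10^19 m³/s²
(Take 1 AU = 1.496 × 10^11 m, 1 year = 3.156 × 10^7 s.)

Convert to SI: rₚ = 0.03795 AU = 5.67732e+09 m; rₐ = 0.322 AU = 4.81712e+10 m.
(a) From a = (rₚ + rₐ)/2 = 2.69243e+10 m and e = (rₐ − rₚ)/(rₐ + rₚ) = 0.789137, p = a(1 − e²) = 2.69243e+10 · (1 − (0.789137)²) ≈ 1.016e+10 m
(b) a = (rₚ + rₐ)/2 = (5.67732e+09 + 4.81712e+10)/2 ≈ 2.692e+10 m
(c) With a = (rₚ + rₐ)/2 = 2.69243e+10 m, T = 2π √(a³/GM) = 2π √((2.69243e+10)³/7.261e+19) s ≈ 3.258e+06 s
(d) With a = (rₚ + rₐ)/2 = 2.69243e+10 m, vₚ = √(GM (2/rₚ − 1/a)) = √(7.261e+19 · (2/5.67732e+09 − 1/2.69243e+10)) m/s ≈ 1.513e+05 m/s
(e) With a = (rₚ + rₐ)/2 = 2.69243e+10 m, vₐ = √(GM (2/rₐ − 1/a)) = √(7.261e+19 · (2/4.81712e+10 − 1/2.69243e+10)) m/s ≈ 1.783e+04 m/s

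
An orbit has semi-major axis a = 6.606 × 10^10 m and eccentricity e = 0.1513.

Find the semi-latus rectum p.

p = a (1 − e²).
p = 6.606e+10 · (1 − (0.1513)²) = 6.606e+10 · 0.977108 ≈ 6.455e+10 m = 6.455 × 10^10 m.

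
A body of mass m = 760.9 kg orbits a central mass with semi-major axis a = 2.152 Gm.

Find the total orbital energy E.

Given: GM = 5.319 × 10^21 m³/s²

Convert to SI: a = 2.152 Gm = 2.152e+09 m.
E = −GMm / (2a).
E = −5.319e+21 · 760.9 / (2 · 2.152e+09) J ≈ -9.403e+14 J = -940.3 TJ.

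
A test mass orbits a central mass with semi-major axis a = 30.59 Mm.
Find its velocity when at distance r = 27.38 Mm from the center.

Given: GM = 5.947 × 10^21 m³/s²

Convert to SI: a = 30.59 Mm = 3.059e+07 m; r = 27.38 Mm = 2.738e+07 m.
Vis-viva: v = √(GM · (2/r − 1/a)).
2/r − 1/a = 2/2.738e+07 − 1/3.059e+07 = 4.03556e-08 m⁻¹.
v = √(5.947e+21 · 4.03556e-08) m/s ≈ 1.549e+07 m/s = 1.549e+04 km/s.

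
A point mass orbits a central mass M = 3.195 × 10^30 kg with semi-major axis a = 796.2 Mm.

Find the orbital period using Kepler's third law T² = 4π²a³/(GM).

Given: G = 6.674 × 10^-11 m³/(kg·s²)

Convert to SI: a = 796.2 Mm = 7.962e+08 m.
GM = G · M = 6.674e-11 · 3.195e+30 = 2.13234e+20 m³/s².
Kepler's third law: T = 2π √(a³ / GM).
Substituting a = 7.962e+08 m and GM = 2.13234e+20 m³/s²:
T = 2π √((7.962e+08)³ / 2.13234e+20) s
T ≈ 9667 s = 2.685 hours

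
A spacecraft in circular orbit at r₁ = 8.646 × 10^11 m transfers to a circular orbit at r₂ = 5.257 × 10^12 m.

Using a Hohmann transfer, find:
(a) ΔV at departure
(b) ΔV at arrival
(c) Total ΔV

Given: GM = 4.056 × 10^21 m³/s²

Transfer semi-major axis: a_t = (r₁ + r₂)/2 = (8.646e+11 + 5.257e+12)/2 = 3.0608e+12 m.
Circular speeds: v₁ = √(GM/r₁) = 68492.2 m/s, v₂ = √(GM/r₂) = 27776.7 m/s.
Transfer speeds (vis-viva v² = GM(2/r − 1/a_t)): v₁ᵗ = 89762.1 m/s, v₂ᵗ = 14762.8 m/s.
(a) ΔV₁ = |v₁ᵗ − v₁| ≈ 2.127e+04 m/s = 21.27 km/s.
(b) ΔV₂ = |v₂ − v₂ᵗ| ≈ 1.301e+04 m/s = 13.01 km/s.
(c) ΔV_total = ΔV₁ + ΔV₂ ≈ 3.428e+04 m/s = 34.28 km/s.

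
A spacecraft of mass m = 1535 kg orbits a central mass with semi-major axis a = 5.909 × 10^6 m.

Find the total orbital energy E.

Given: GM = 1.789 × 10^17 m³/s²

E = −GMm / (2a).
E = −1.789e+17 · 1535 / (2 · 5.909e+06) J ≈ -2.324e+13 J = -23.24 TJ.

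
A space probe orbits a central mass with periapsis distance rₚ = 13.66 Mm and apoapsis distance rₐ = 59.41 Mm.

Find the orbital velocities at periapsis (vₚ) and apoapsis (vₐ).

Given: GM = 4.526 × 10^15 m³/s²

Convert to SI: rₚ = 13.66 Mm = 1.366e+07 m; rₐ = 59.41 Mm = 5.941e+07 m.
Use the vis-viva equation v² = GM(2/r − 1/a) with a = (rₚ + rₐ)/2 = (1.366e+07 + 5.941e+07)/2 = 3.6535e+07 m.
vₚ = √(GM · (2/rₚ − 1/a)) = √(4.526e+15 · (2/1.366e+07 − 1/3.6535e+07)) m/s ≈ 2.321e+04 m/s = 23.21 km/s.
vₐ = √(GM · (2/rₐ − 1/a)) = √(4.526e+15 · (2/5.941e+07 − 1/3.6535e+07)) m/s ≈ 5337 m/s = 5.337 km/s.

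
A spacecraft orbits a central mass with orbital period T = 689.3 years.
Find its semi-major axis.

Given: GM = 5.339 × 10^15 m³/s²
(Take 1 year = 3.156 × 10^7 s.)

Convert to SI: T = 689.3 years = 2.17543e+10 s.
Invert Kepler's third law: a = (GM · T² / (4π²))^(1/3).
Substituting T = 2.17543e+10 s and GM = 5.339e+15 m³/s²:
a = (5.339e+15 · (2.17543e+10)² / (4π²))^(1/3) m
a ≈ 4e+11 m = 400 Gm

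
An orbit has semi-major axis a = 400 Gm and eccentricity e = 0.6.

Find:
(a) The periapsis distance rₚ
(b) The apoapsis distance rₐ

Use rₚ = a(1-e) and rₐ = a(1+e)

Convert to SI: a = 400 Gm = 4e+11 m.
(a) rₚ = a(1 − e) = 4e+11 · (1 − 0.6) = 4e+11 · 0.4 ≈ 1.6e+11 m = 160 Gm.
(b) rₐ = a(1 + e) = 4e+11 · (1 + 0.6) = 4e+11 · 1.6 ≈ 6.4e+11 m = 640 Gm.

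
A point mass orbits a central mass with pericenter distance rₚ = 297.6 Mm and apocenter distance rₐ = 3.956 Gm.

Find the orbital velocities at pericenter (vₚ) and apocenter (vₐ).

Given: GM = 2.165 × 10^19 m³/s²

Convert to SI: rₚ = 297.6 Mm = 2.976e+08 m; rₐ = 3.956 Gm = 3.956e+09 m.
Use the vis-viva equation v² = GM(2/r − 1/a) with a = (rₚ + rₐ)/2 = (2.976e+08 + 3.956e+09)/2 = 2.1268e+09 m.
vₚ = √(GM · (2/rₚ − 1/a)) = √(2.165e+19 · (2/2.976e+08 − 1/2.1268e+09)) m/s ≈ 3.679e+05 m/s = 367.9 km/s.
vₐ = √(GM · (2/rₐ − 1/a)) = √(2.165e+19 · (2/3.956e+09 − 1/2.1268e+09)) m/s ≈ 2.767e+04 m/s = 27.67 km/s.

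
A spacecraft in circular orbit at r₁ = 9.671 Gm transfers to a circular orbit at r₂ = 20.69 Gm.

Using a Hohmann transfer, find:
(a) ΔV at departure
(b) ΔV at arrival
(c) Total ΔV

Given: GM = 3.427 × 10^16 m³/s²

Convert to SI: r₁ = 9.671 Gm = 9.671e+09 m; r₂ = 20.69 Gm = 2.069e+10 m.
Transfer semi-major axis: a_t = (r₁ + r₂)/2 = (9.671e+09 + 2.069e+10)/2 = 1.51805e+10 m.
Circular speeds: v₁ = √(GM/r₁) = 1882.44 m/s, v₂ = √(GM/r₂) = 1286.99 m/s.
Transfer speeds (vis-viva v² = GM(2/r − 1/a_t)): v₁ᵗ = 2197.65 m/s, v₂ᵗ = 1027.23 m/s.
(a) ΔV₁ = |v₁ᵗ − v₁| ≈ 315.2 m/s = 315.2 m/s.
(b) ΔV₂ = |v₂ − v₂ᵗ| ≈ 259.8 m/s = 259.8 m/s.
(c) ΔV_total = ΔV₁ + ΔV₂ ≈ 575 m/s = 575 m/s.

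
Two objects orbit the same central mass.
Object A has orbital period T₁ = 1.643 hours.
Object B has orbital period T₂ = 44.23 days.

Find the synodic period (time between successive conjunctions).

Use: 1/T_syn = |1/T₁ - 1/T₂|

Convert to SI: T₁ = 1.643 hours = 5914.8 s; T₂ = 44.23 days = 3.82147e+06 s.
T_syn = |T₁ · T₂ / (T₁ − T₂)|.
T_syn = |5914.8 · 3.82147e+06 / (5914.8 − 3.82147e+06)| s ≈ 5924 s = 1.646 hours.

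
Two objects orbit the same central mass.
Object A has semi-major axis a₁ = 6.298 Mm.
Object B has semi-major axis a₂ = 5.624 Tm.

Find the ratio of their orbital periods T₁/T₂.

Convert to SI: a₁ = 6.298 Mm = 6.298e+06 m; a₂ = 5.624 Tm = 5.624e+12 m.
From Kepler's third law, (T₁/T₂)² = (a₁/a₂)³, so T₁/T₂ = (a₁/a₂)^(3/2).
a₁/a₂ = 6.298e+06 / 5.624e+12 = 1.11984e-06.
T₁/T₂ = (1.11984e-06)^(3/2) ≈ 1.185e-09.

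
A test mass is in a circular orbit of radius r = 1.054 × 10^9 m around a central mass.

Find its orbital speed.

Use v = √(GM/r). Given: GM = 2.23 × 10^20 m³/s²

For a circular orbit, gravity supplies the centripetal force, so v = √(GM / r).
v = √(2.23e+20 / 1.054e+09) m/s ≈ 4.6e+05 m/s = 460 km/s.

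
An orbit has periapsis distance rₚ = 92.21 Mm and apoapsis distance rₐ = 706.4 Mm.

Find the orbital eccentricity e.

Convert to SI: rₚ = 92.21 Mm = 9.221e+07 m; rₐ = 706.4 Mm = 7.064e+08 m.
e = (rₐ − rₚ) / (rₐ + rₚ).
e = (7.064e+08 − 9.221e+07) / (7.064e+08 + 9.221e+07) = 6.1419e+08 / 7.9861e+08 ≈ 0.7691.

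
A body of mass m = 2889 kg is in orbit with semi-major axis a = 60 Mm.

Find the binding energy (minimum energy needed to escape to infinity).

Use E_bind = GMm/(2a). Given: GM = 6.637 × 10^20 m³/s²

Convert to SI: a = 60 Mm = 6e+07 m.
Total orbital energy is E = −GMm/(2a); binding energy is E_bind = −E = GMm/(2a).
E_bind = 6.637e+20 · 2889 / (2 · 6e+07) J ≈ 1.598e+16 J = 15.98 PJ.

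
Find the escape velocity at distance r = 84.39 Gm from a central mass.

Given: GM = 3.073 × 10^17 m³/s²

Convert to SI: r = 84.39 Gm = 8.439e+10 m.
Escape velocity comes from setting total energy to zero: ½v² − GM/r = 0 ⇒ v_esc = √(2GM / r).
v_esc = √(2 · 3.073e+17 / 8.439e+10) m/s ≈ 2699 m/s = 2.699 km/s.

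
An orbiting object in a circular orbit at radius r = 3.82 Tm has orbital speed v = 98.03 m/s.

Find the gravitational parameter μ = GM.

Convert to SI: r = 3.82 Tm = 3.82e+12 m.
For a circular orbit v² = GM/r, so GM = v² · r.
GM = (98.03)² · 3.82e+12 m³/s² ≈ 3.671e+16 m³/s² = 3.671 × 10^16 m³/s².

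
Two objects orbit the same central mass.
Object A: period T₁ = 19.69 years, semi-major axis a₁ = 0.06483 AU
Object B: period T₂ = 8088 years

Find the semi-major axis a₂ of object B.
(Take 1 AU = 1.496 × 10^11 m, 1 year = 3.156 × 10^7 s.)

Convert to SI: T₁ = 19.69 years = 6.21416e+08 s; a₁ = 0.06483 AU = 9.69857e+09 m; T₂ = 8088 years = 2.55257e+11 s.
Kepler's third law: (T₁/T₂)² = (a₁/a₂)³ ⇒ a₂ = a₁ · (T₂/T₁)^(2/3).
T₂/T₁ = 2.55257e+11 / 6.21416e+08 = 410.767.
a₂ = 9.69857e+09 · (410.767)^(2/3) m ≈ 5.359e+11 m = 3.582 AU.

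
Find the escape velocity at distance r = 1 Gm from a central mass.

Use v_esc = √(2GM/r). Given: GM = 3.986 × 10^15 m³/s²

Convert to SI: r = 1 Gm = 1e+09 m.
Escape velocity comes from setting total energy to zero: ½v² − GM/r = 0 ⇒ v_esc = √(2GM / r).
v_esc = √(2 · 3.986e+15 / 1e+09) m/s ≈ 2823 m/s = 2.823 km/s.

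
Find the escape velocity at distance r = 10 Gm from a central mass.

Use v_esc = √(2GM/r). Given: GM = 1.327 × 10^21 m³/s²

Convert to SI: r = 10 Gm = 1e+10 m.
Escape velocity comes from setting total energy to zero: ½v² − GM/r = 0 ⇒ v_esc = √(2GM / r).
v_esc = √(2 · 1.327e+21 / 1e+10) m/s ≈ 5.152e+05 m/s = 515.2 km/s.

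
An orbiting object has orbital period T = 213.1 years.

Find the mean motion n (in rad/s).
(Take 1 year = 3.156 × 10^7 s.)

Convert to SI: T = 213.1 years = 6.72544e+09 s.
n = 2π / T.
n = 2π / 6.72544e+09 s ≈ 9.342e-10 rad/s.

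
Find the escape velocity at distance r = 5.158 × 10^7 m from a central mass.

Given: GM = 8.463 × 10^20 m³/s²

Escape velocity comes from setting total energy to zero: ½v² − GM/r = 0 ⇒ v_esc = √(2GM / r).
v_esc = √(2 · 8.463e+20 / 5.158e+07) m/s ≈ 5.728e+06 m/s = 5728 km/s.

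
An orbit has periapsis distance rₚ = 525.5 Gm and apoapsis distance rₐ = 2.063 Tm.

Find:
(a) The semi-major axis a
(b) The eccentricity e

Convert to SI: rₚ = 525.5 Gm = 5.255e+11 m; rₐ = 2.063 Tm = 2.063e+12 m.
(a) a = (rₚ + rₐ) / 2 = (5.255e+11 + 2.063e+12) / 2 ≈ 1.294e+12 m = 1.294 Tm.
(b) e = (rₐ − rₚ) / (rₐ + rₚ) = (2.063e+12 − 5.255e+11) / (2.063e+12 + 5.255e+11) ≈ 0.594.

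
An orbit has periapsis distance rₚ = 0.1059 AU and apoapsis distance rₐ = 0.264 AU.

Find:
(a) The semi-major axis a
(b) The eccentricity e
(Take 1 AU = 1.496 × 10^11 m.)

Convert to SI: rₚ = 0.1059 AU = 1.58426e+10 m; rₐ = 0.264 AU = 3.94944e+10 m.
(a) a = (rₚ + rₐ) / 2 = (1.58426e+10 + 3.94944e+10) / 2 ≈ 2.767e+10 m = 0.185 AU.
(b) e = (rₐ − rₚ) / (rₐ + rₚ) = (3.94944e+10 − 1.58426e+10) / (3.94944e+10 + 1.58426e+10) ≈ 0.4274.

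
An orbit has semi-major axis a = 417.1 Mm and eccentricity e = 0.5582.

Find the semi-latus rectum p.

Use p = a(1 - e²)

Convert to SI: a = 417.1 Mm = 4.171e+08 m.
p = a (1 − e²).
p = 4.171e+08 · (1 − (0.5582)²) = 4.171e+08 · 0.688413 ≈ 2.871e+08 m = 287.1 Mm.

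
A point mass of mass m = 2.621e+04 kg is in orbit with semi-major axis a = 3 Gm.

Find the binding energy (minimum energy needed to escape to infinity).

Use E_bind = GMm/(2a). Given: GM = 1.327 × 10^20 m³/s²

Convert to SI: a = 3 Gm = 3e+09 m.
Total orbital energy is E = −GMm/(2a); binding energy is E_bind = −E = GMm/(2a).
E_bind = 1.327e+20 · 2.621e+04 / (2 · 3e+09) J ≈ 5.797e+14 J = 579.7 TJ.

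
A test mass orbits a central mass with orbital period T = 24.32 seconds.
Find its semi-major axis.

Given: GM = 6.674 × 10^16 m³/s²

Invert Kepler's third law: a = (GM · T² / (4π²))^(1/3).
Substituting T = 24.32 s and GM = 6.674e+16 m³/s²:
a = (6.674e+16 · (24.32)² / (4π²))^(1/3) m
a ≈ 1e+06 m = 1000 km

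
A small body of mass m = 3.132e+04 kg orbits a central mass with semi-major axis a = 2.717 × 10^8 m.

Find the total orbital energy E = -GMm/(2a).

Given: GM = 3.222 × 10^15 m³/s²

E = −GMm / (2a).
E = −3.222e+15 · 3.132e+04 / (2 · 2.717e+08) J ≈ -1.857e+11 J = -185.7 GJ.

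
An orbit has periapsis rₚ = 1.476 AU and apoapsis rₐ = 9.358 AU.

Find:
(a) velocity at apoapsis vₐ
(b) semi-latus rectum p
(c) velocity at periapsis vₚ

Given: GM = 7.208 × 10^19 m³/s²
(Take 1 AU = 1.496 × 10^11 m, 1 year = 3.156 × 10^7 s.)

Convert to SI: rₚ = 1.476 AU = 2.2081e+11 m; rₐ = 9.358 AU = 1.39996e+12 m.
(a) With a = (rₚ + rₐ)/2 = 8.10383e+11 m, vₐ = √(GM (2/rₐ − 1/a)) = √(7.208e+19 · (2/1.39996e+12 − 1/8.10383e+11)) m/s ≈ 3746 m/s
(b) From a = (rₚ + rₐ)/2 = 8.10383e+11 m and e = (rₐ − rₚ)/(rₐ + rₚ) = 0.727524, p = a(1 − e²) = 8.10383e+11 · (1 − (0.727524)²) ≈ 3.815e+11 m
(c) With a = (rₚ + rₐ)/2 = 8.10383e+11 m, vₚ = √(GM (2/rₚ − 1/a)) = √(7.208e+19 · (2/2.2081e+11 − 1/8.10383e+11)) m/s ≈ 2.375e+04 m/s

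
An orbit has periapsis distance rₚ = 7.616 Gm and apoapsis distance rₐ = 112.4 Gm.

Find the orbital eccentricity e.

Convert to SI: rₚ = 7.616 Gm = 7.616e+09 m; rₐ = 112.4 Gm = 1.124e+11 m.
e = (rₐ − rₚ) / (rₐ + rₚ).
e = (1.124e+11 − 7.616e+09) / (1.124e+11 + 7.616e+09) = 1.04784e+11 / 1.20016e+11 ≈ 0.8731.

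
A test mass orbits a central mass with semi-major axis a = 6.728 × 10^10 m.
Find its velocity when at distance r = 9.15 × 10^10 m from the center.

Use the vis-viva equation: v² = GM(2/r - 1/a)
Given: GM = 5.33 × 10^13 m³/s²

Vis-viva: v = √(GM · (2/r − 1/a)).
2/r − 1/a = 2/9.15e+10 − 1/6.728e+10 = 6.99467e-12 m⁻¹.
v = √(5.33e+13 · 6.99467e-12) m/s ≈ 19.31 m/s = 19.31 m/s.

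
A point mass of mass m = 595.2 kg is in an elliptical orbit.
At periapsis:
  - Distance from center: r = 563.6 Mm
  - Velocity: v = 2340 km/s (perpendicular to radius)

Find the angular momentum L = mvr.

Convert to SI: r = 563.6 Mm = 5.636e+08 m; v = 2340 km/s = 2.34e+06 m/s.
Since v is perpendicular to r, L = m · v · r.
L = 595.2 · 2.34e+06 · 5.636e+08 kg·m²/s ≈ 7.85e+17 kg·m²/s.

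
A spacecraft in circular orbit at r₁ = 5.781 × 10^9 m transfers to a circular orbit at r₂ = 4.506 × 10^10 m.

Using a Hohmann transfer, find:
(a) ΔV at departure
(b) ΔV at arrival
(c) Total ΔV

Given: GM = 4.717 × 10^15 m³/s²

Transfer semi-major axis: a_t = (r₁ + r₂)/2 = (5.781e+09 + 4.506e+10)/2 = 2.54205e+10 m.
Circular speeds: v₁ = √(GM/r₁) = 903.299 m/s, v₂ = √(GM/r₂) = 323.547 m/s.
Transfer speeds (vis-viva v² = GM(2/r − 1/a_t)): v₁ᵗ = 1202.64 m/s, v₂ᵗ = 154.293 m/s.
(a) ΔV₁ = |v₁ᵗ − v₁| ≈ 299.3 m/s = 299.3 m/s.
(b) ΔV₂ = |v₂ − v₂ᵗ| ≈ 169.3 m/s = 169.3 m/s.
(c) ΔV_total = ΔV₁ + ΔV₂ ≈ 468.6 m/s = 468.6 m/s.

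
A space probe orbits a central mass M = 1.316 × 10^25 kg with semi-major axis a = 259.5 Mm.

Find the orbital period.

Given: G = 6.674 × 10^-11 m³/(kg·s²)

Convert to SI: a = 259.5 Mm = 2.595e+08 m.
GM = G · M = 6.674e-11 · 1.316e+25 = 8.78298e+14 m³/s².
Kepler's third law: T = 2π √(a³ / GM).
Substituting a = 2.595e+08 m and GM = 8.78298e+14 m³/s²:
T = 2π √((2.595e+08)³ / 8.78298e+14) s
T ≈ 8.863e+05 s = 10.26 days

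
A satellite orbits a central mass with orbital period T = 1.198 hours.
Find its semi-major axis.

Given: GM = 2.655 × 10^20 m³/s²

Convert to SI: T = 1.198 hours = 4312.8 s.
Invert Kepler's third law: a = (GM · T² / (4π²))^(1/3).
Substituting T = 4312.8 s and GM = 2.655e+20 m³/s²:
a = (2.655e+20 · (4312.8)² / (4π²))^(1/3) m
a ≈ 5.001e+08 m = 500.1 Mm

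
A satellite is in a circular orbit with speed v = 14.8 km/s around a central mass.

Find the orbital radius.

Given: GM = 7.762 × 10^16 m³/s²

Convert to SI: v = 14.8 km/s = 14800 m/s.
For a circular orbit, v² = GM / r, so r = GM / v².
r = 7.762e+16 / (14800)² m ≈ 3.544e+08 m = 354.4 Mm.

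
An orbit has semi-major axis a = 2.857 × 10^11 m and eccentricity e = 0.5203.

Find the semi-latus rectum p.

p = a (1 − e²).
p = 2.857e+11 · (1 − (0.5203)²) = 2.857e+11 · 0.729288 ≈ 2.084e+11 m = 2.084 × 10^11 m.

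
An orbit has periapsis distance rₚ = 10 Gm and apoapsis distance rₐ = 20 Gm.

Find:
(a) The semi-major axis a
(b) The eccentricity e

Convert to SI: rₚ = 10 Gm = 1e+10 m; rₐ = 20 Gm = 2e+10 m.
(a) a = (rₚ + rₐ) / 2 = (1e+10 + 2e+10) / 2 ≈ 1.5e+10 m = 15 Gm.
(b) e = (rₐ − rₚ) / (rₐ + rₚ) = (2e+10 − 1e+10) / (2e+10 + 1e+10) ≈ 0.3333.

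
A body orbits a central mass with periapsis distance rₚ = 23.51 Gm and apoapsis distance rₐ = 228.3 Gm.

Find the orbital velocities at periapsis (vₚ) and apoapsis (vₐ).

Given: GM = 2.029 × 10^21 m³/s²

Convert to SI: rₚ = 23.51 Gm = 2.351e+10 m; rₐ = 228.3 Gm = 2.283e+11 m.
Use the vis-viva equation v² = GM(2/r − 1/a) with a = (rₚ + rₐ)/2 = (2.351e+10 + 2.283e+11)/2 = 1.25905e+11 m.
vₚ = √(GM · (2/rₚ − 1/a)) = √(2.029e+21 · (2/2.351e+10 − 1/1.25905e+11)) m/s ≈ 3.956e+05 m/s = 395.6 km/s.
vₐ = √(GM · (2/rₐ − 1/a)) = √(2.029e+21 · (2/2.283e+11 − 1/1.25905e+11)) m/s ≈ 4.074e+04 m/s = 40.74 km/s.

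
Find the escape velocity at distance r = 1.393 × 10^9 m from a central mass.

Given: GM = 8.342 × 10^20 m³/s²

Escape velocity comes from setting total energy to zero: ½v² − GM/r = 0 ⇒ v_esc = √(2GM / r).
v_esc = √(2 · 8.342e+20 / 1.393e+09) m/s ≈ 1.094e+06 m/s = 1094 km/s.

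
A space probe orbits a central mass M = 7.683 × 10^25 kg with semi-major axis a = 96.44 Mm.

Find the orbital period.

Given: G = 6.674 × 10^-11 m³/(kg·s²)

Convert to SI: a = 96.44 Mm = 9.644e+07 m.
GM = G · M = 6.674e-11 · 7.683e+25 = 5.12763e+15 m³/s².
Kepler's third law: T = 2π √(a³ / GM).
Substituting a = 9.644e+07 m and GM = 5.12763e+15 m³/s²:
T = 2π √((9.644e+07)³ / 5.12763e+15) s
T ≈ 8.31e+04 s = 23.08 hours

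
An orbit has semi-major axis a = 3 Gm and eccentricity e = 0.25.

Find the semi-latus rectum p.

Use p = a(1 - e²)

Convert to SI: a = 3 Gm = 3e+09 m.
p = a (1 − e²).
p = 3e+09 · (1 − (0.25)²) = 3e+09 · 0.9375 ≈ 2.812e+09 m = 2.812 Gm.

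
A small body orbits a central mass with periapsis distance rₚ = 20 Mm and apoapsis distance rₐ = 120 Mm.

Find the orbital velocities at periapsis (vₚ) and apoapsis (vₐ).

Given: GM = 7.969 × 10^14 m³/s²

Convert to SI: rₚ = 20 Mm = 2e+07 m; rₐ = 120 Mm = 1.2e+08 m.
Use the vis-viva equation v² = GM(2/r − 1/a) with a = (rₚ + rₐ)/2 = (2e+07 + 1.2e+08)/2 = 7e+07 m.
vₚ = √(GM · (2/rₚ − 1/a)) = √(7.969e+14 · (2/2e+07 − 1/7e+07)) m/s ≈ 8265 m/s = 8.265 km/s.
vₐ = √(GM · (2/rₐ − 1/a)) = √(7.969e+14 · (2/1.2e+08 − 1/7e+07)) m/s ≈ 1377 m/s = 1.377 km/s.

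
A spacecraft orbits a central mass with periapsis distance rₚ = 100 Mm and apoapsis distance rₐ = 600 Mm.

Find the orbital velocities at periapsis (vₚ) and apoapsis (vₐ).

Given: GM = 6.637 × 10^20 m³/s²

Convert to SI: rₚ = 100 Mm = 1e+08 m; rₐ = 600 Mm = 6e+08 m.
Use the vis-viva equation v² = GM(2/r − 1/a) with a = (rₚ + rₐ)/2 = (1e+08 + 6e+08)/2 = 3.5e+08 m.
vₚ = √(GM · (2/rₚ − 1/a)) = √(6.637e+20 · (2/1e+08 − 1/3.5e+08)) m/s ≈ 3.373e+06 m/s = 3373 km/s.
vₐ = √(GM · (2/rₐ − 1/a)) = √(6.637e+20 · (2/6e+08 − 1/3.5e+08)) m/s ≈ 5.622e+05 m/s = 562.2 km/s.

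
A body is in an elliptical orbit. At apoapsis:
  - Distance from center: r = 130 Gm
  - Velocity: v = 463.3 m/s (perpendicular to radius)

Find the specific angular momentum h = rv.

Convert to SI: r = 130 Gm = 1.3e+11 m.
With v perpendicular to r, h = r · v.
h = 1.3e+11 · 463.3 m²/s ≈ 6.023e+13 m²/s.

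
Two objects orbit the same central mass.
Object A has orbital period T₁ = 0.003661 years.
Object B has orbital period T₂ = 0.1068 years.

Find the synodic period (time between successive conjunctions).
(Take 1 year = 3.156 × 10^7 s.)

Convert to SI: T₁ = 0.003661 years = 115541 s; T₂ = 0.1068 years = 3.37061e+06 s.
T_syn = |T₁ · T₂ / (T₁ − T₂)|.
T_syn = |115541 · 3.37061e+06 / (115541 − 3.37061e+06)| s ≈ 1.196e+05 s = 0.003791 years.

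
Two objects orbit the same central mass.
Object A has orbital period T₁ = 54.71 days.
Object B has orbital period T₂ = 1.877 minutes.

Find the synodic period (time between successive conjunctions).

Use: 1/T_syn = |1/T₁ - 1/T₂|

Convert to SI: T₁ = 54.71 days = 4.72694e+06 s; T₂ = 1.877 minutes = 112.62 s.
T_syn = |T₁ · T₂ / (T₁ − T₂)|.
T_syn = |4.72694e+06 · 112.62 / (4.72694e+06 − 112.62)| s ≈ 112.6 s = 1.877 minutes.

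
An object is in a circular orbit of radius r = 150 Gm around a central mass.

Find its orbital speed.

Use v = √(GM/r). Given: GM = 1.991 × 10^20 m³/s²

Convert to SI: r = 150 Gm = 1.5e+11 m.
For a circular orbit, gravity supplies the centripetal force, so v = √(GM / r).
v = √(1.991e+20 / 1.5e+11) m/s ≈ 3.643e+04 m/s = 36.43 km/s.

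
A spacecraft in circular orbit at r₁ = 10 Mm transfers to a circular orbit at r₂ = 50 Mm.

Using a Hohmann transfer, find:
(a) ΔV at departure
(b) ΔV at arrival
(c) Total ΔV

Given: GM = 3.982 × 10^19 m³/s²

Convert to SI: r₁ = 10 Mm = 1e+07 m; r₂ = 50 Mm = 5e+07 m.
Transfer semi-major axis: a_t = (r₁ + r₂)/2 = (1e+07 + 5e+07)/2 = 3e+07 m.
Circular speeds: v₁ = √(GM/r₁) = 1.99549e+06 m/s, v₂ = √(GM/r₂) = 892412 m/s.
Transfer speeds (vis-viva v² = GM(2/r − 1/a_t)): v₁ᵗ = 2.57617e+06 m/s, v₂ᵗ = 515235 m/s.
(a) ΔV₁ = |v₁ᵗ − v₁| ≈ 5.807e+05 m/s = 580.7 km/s.
(b) ΔV₂ = |v₂ − v₂ᵗ| ≈ 3.772e+05 m/s = 377.2 km/s.
(c) ΔV_total = ΔV₁ + ΔV₂ ≈ 9.579e+05 m/s = 957.9 km/s.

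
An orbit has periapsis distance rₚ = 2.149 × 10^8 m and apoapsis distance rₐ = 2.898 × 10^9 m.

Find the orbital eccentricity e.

e = (rₐ − rₚ) / (rₐ + rₚ).
e = (2.898e+09 − 2.149e+08) / (2.898e+09 + 2.149e+08) = 2.6831e+09 / 3.1129e+09 ≈ 0.8619.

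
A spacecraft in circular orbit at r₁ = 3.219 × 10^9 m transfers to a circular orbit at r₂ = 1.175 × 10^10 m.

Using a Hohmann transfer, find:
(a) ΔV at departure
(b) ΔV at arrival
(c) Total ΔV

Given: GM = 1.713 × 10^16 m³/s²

Transfer semi-major axis: a_t = (r₁ + r₂)/2 = (3.219e+09 + 1.175e+10)/2 = 7.4845e+09 m.
Circular speeds: v₁ = √(GM/r₁) = 2306.84 m/s, v₂ = √(GM/r₂) = 1207.42 m/s.
Transfer speeds (vis-viva v² = GM(2/r − 1/a_t)): v₁ᵗ = 2890.39 m/s, v₂ᵗ = 791.843 m/s.
(a) ΔV₁ = |v₁ᵗ − v₁| ≈ 583.5 m/s = 583.5 m/s.
(b) ΔV₂ = |v₂ − v₂ᵗ| ≈ 415.6 m/s = 415.6 m/s.
(c) ΔV_total = ΔV₁ + ΔV₂ ≈ 999.1 m/s = 999.1 m/s.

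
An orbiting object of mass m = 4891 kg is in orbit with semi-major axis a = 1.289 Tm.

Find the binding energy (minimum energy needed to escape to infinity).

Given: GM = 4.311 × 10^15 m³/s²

Convert to SI: a = 1.289 Tm = 1.289e+12 m.
Total orbital energy is E = −GMm/(2a); binding energy is E_bind = −E = GMm/(2a).
E_bind = 4.311e+15 · 4891 / (2 · 1.289e+12) J ≈ 8.179e+06 J = 8.179 MJ.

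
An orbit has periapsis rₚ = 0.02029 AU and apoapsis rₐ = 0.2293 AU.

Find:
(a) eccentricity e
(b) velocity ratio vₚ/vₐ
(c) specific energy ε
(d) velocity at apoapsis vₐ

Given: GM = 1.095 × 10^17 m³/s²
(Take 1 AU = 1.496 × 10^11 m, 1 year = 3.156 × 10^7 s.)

Convert to SI: rₚ = 0.02029 AU = 3.03538e+09 m; rₐ = 0.2293 AU = 3.43033e+10 m.
(a) e = (rₐ − rₚ)/(rₐ + rₚ) = (3.43033e+10 − 3.03538e+09)/(3.43033e+10 + 3.03538e+09) ≈ 0.8374
(b) Conservation of angular momentum (rₚvₚ = rₐvₐ) gives vₚ/vₐ = rₐ/rₚ = 3.43033e+10/3.03538e+09 ≈ 11.3
(c) With a = (rₚ + rₐ)/2 = 1.86693e+10 m, ε = −GM/(2a) = −1.095e+17/(2 · 1.86693e+10) J/kg ≈ -2.933e+06 J/kg
(d) With a = (rₚ + rₐ)/2 = 1.86693e+10 m, vₐ = √(GM (2/rₐ − 1/a)) = √(1.095e+17 · (2/3.43033e+10 − 1/1.86693e+10)) m/s ≈ 720.4 m/s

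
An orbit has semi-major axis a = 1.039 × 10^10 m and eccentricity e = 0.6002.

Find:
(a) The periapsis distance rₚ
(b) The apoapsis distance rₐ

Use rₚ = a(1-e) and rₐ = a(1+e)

(a) rₚ = a(1 − e) = 1.039e+10 · (1 − 0.6002) = 1.039e+10 · 0.3998 ≈ 4.154e+09 m = 4.154 × 10^9 m.
(b) rₐ = a(1 + e) = 1.039e+10 · (1 + 0.6002) = 1.039e+10 · 1.6002 ≈ 1.663e+10 m = 1.663 × 10^10 m.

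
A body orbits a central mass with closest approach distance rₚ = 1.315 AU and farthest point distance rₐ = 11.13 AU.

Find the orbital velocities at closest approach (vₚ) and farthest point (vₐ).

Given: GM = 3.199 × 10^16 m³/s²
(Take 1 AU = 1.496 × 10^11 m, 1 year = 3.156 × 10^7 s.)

Convert to SI: rₚ = 1.315 AU = 1.96724e+11 m; rₐ = 11.13 AU = 1.66505e+12 m.
Use the vis-viva equation v² = GM(2/r − 1/a) with a = (rₚ + rₐ)/2 = (1.96724e+11 + 1.66505e+12)/2 = 9.30886e+11 m.
vₚ = √(GM · (2/rₚ − 1/a)) = √(3.199e+16 · (2/1.96724e+11 − 1/9.30886e+11)) m/s ≈ 539.3 m/s = 0.1138 AU/year.
vₐ = √(GM · (2/rₐ − 1/a)) = √(3.199e+16 · (2/1.66505e+12 − 1/9.30886e+11)) m/s ≈ 63.72 m/s = 0.01344 AU/year.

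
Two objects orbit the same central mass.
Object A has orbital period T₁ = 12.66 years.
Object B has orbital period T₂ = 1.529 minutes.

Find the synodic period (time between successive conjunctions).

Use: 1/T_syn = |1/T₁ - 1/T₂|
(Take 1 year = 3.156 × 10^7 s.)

Convert to SI: T₁ = 12.66 years = 3.9955e+08 s; T₂ = 1.529 minutes = 91.74 s.
T_syn = |T₁ · T₂ / (T₁ − T₂)|.
T_syn = |3.9955e+08 · 91.74 / (3.9955e+08 − 91.74)| s ≈ 91.74 s = 1.529 minutes.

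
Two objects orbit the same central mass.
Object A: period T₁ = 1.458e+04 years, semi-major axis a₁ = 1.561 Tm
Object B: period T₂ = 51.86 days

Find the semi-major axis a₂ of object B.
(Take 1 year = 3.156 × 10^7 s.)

Convert to SI: T₁ = 1.458e+04 years = 4.60145e+11 s; a₁ = 1.561 Tm = 1.561e+12 m; T₂ = 51.86 days = 4.4807e+06 s.
Kepler's third law: (T₁/T₂)² = (a₁/a₂)³ ⇒ a₂ = a₁ · (T₂/T₁)^(2/3).
T₂/T₁ = 4.4807e+06 / 4.60145e+11 = 9.7376e-06.
a₂ = 1.561e+12 · (9.7376e-06)^(2/3) m ≈ 7.118e+08 m = 711.8 Mm.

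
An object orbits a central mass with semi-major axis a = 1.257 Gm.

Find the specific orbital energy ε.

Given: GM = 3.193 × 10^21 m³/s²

Convert to SI: a = 1.257 Gm = 1.257e+09 m.
ε = −GM / (2a).
ε = −3.193e+21 / (2 · 1.257e+09) J/kg ≈ -1.27e+12 J/kg = -1270 GJ/kg.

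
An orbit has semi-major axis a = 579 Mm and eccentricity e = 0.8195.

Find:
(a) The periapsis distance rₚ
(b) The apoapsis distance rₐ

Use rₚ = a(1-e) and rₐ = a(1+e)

Convert to SI: a = 579 Mm = 5.79e+08 m.
(a) rₚ = a(1 − e) = 5.79e+08 · (1 − 0.8195) = 5.79e+08 · 0.1805 ≈ 1.045e+08 m = 104.5 Mm.
(b) rₐ = a(1 + e) = 5.79e+08 · (1 + 0.8195) = 5.79e+08 · 1.8195 ≈ 1.053e+09 m = 1.053 Gm.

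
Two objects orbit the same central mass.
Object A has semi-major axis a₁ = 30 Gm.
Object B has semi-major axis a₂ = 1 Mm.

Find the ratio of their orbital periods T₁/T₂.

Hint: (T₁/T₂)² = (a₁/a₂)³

Convert to SI: a₁ = 30 Gm = 3e+10 m; a₂ = 1 Mm = 1e+06 m.
From Kepler's third law, (T₁/T₂)² = (a₁/a₂)³, so T₁/T₂ = (a₁/a₂)^(3/2).
a₁/a₂ = 3e+10 / 1e+06 = 30000.
T₁/T₂ = (30000)^(3/2) ≈ 5.196e+06.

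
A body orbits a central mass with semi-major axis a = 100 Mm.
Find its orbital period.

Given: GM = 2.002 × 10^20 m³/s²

Convert to SI: a = 100 Mm = 1e+08 m.
Kepler's third law: T = 2π √(a³ / GM).
Substituting a = 1e+08 m and GM = 2.002e+20 m³/s²:
T = 2π √((1e+08)³ / 2.002e+20) s
T ≈ 444.1 s = 7.401 minutes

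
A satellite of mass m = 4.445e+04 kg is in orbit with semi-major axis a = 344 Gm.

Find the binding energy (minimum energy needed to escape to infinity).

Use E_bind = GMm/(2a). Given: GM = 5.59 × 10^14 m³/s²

Convert to SI: a = 344 Gm = 3.44e+11 m.
Total orbital energy is E = −GMm/(2a); binding energy is E_bind = −E = GMm/(2a).
E_bind = 5.59e+14 · 4.445e+04 / (2 · 3.44e+11) J ≈ 3.612e+07 J = 36.12 MJ.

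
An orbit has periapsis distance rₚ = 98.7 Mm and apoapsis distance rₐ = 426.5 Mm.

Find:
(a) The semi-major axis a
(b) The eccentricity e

Convert to SI: rₚ = 98.7 Mm = 9.87e+07 m; rₐ = 426.5 Mm = 4.265e+08 m.
(a) a = (rₚ + rₐ) / 2 = (9.87e+07 + 4.265e+08) / 2 ≈ 2.626e+08 m = 262.6 Mm.
(b) e = (rₐ − rₚ) / (rₐ + rₚ) = (4.265e+08 − 9.87e+07) / (4.265e+08 + 9.87e+07) ≈ 0.6241.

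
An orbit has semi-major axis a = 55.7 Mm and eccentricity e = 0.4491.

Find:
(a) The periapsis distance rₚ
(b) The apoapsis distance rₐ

Convert to SI: a = 55.7 Mm = 5.57e+07 m.
(a) rₚ = a(1 − e) = 5.57e+07 · (1 − 0.4491) = 5.57e+07 · 0.5509 ≈ 3.069e+07 m = 30.69 Mm.
(b) rₐ = a(1 + e) = 5.57e+07 · (1 + 0.4491) = 5.57e+07 · 1.4491 ≈ 8.071e+07 m = 80.71 Mm.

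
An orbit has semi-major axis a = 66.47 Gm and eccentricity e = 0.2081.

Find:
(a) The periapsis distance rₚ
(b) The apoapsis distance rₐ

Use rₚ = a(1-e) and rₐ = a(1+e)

Convert to SI: a = 66.47 Gm = 6.647e+10 m.
(a) rₚ = a(1 − e) = 6.647e+10 · (1 − 0.2081) = 6.647e+10 · 0.7919 ≈ 5.264e+10 m = 52.64 Gm.
(b) rₐ = a(1 + e) = 6.647e+10 · (1 + 0.2081) = 6.647e+10 · 1.2081 ≈ 8.03e+10 m = 80.3 Gm.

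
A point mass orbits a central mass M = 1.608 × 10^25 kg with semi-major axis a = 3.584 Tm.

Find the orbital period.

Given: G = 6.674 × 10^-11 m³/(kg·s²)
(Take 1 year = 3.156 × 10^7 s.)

Convert to SI: a = 3.584 Tm = 3.584e+12 m.
GM = G · M = 6.674e-11 · 1.608e+25 = 1.07318e+15 m³/s².
Kepler's third law: T = 2π √(a³ / GM).
Substituting a = 3.584e+12 m and GM = 1.07318e+15 m³/s²:
T = 2π √((3.584e+12)³ / 1.07318e+15) s
T ≈ 1.301e+12 s = 4.123e+04 years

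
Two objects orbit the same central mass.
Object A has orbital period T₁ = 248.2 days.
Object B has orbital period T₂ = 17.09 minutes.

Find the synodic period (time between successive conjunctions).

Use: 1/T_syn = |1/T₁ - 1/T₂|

Convert to SI: T₁ = 248.2 days = 2.14445e+07 s; T₂ = 17.09 minutes = 1025.4 s.
T_syn = |T₁ · T₂ / (T₁ − T₂)|.
T_syn = |2.14445e+07 · 1025.4 / (2.14445e+07 − 1025.4)| s ≈ 1025 s = 17.09 minutes.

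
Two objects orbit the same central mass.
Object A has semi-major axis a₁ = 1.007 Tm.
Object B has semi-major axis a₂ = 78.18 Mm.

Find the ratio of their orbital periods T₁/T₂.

Convert to SI: a₁ = 1.007 Tm = 1.007e+12 m; a₂ = 78.18 Mm = 7.818e+07 m.
From Kepler's third law, (T₁/T₂)² = (a₁/a₂)³, so T₁/T₂ = (a₁/a₂)^(3/2).
a₁/a₂ = 1.007e+12 / 7.818e+07 = 12880.5.
T₁/T₂ = (12880.5)^(3/2) ≈ 1.462e+06.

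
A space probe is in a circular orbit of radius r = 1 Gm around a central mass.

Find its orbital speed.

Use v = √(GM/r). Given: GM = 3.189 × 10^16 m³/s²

Convert to SI: r = 1 Gm = 1e+09 m.
For a circular orbit, gravity supplies the centripetal force, so v = √(GM / r).
v = √(3.189e+16 / 1e+09) m/s ≈ 5647 m/s = 5.647 km/s.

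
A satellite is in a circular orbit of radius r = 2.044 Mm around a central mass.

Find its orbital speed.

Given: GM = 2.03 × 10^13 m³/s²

Convert to SI: r = 2.044 Mm = 2.044e+06 m.
For a circular orbit, gravity supplies the centripetal force, so v = √(GM / r).
v = √(2.03e+13 / 2.044e+06) m/s ≈ 3151 m/s = 3.151 km/s.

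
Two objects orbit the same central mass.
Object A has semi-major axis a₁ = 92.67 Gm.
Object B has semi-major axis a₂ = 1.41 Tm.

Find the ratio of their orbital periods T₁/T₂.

Convert to SI: a₁ = 92.67 Gm = 9.267e+10 m; a₂ = 1.41 Tm = 1.41e+12 m.
From Kepler's third law, (T₁/T₂)² = (a₁/a₂)³, so T₁/T₂ = (a₁/a₂)^(3/2).
a₁/a₂ = 9.267e+10 / 1.41e+12 = 0.0657234.
T₁/T₂ = (0.0657234)^(3/2) ≈ 0.01685.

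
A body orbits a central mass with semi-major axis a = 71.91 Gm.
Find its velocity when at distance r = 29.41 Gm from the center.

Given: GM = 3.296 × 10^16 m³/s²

Convert to SI: a = 71.91 Gm = 7.191e+10 m; r = 29.41 Gm = 2.941e+10 m.
Vis-viva: v = √(GM · (2/r − 1/a)).
2/r − 1/a = 2/2.941e+10 − 1/7.191e+10 = 5.40978e-11 m⁻¹.
v = √(3.296e+16 · 5.40978e-11) m/s ≈ 1335 m/s = 1.335 km/s.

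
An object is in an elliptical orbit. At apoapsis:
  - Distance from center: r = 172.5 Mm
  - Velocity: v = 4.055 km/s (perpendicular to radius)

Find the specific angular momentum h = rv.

Convert to SI: r = 172.5 Mm = 1.725e+08 m; v = 4.055 km/s = 4055 m/s.
With v perpendicular to r, h = r · v.
h = 1.725e+08 · 4055 m²/s ≈ 6.995e+11 m²/s.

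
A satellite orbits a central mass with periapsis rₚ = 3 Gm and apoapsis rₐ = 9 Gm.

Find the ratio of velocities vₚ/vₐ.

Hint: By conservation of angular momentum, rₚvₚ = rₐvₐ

Convert to SI: rₚ = 3 Gm = 3e+09 m; rₐ = 9 Gm = 9e+09 m.
Conservation of angular momentum gives rₚvₚ = rₐvₐ, so vₚ/vₐ = rₐ/rₚ.
vₚ/vₐ = 9e+09 / 3e+09 ≈ 3.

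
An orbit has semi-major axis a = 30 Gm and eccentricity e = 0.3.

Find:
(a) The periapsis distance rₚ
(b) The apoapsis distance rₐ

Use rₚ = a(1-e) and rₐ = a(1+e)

Convert to SI: a = 30 Gm = 3e+10 m.
(a) rₚ = a(1 − e) = 3e+10 · (1 − 0.3) = 3e+10 · 0.7 ≈ 2.1e+10 m = 21 Gm.
(b) rₐ = a(1 + e) = 3e+10 · (1 + 0.3) = 3e+10 · 1.3 ≈ 3.9e+10 m = 39 Gm.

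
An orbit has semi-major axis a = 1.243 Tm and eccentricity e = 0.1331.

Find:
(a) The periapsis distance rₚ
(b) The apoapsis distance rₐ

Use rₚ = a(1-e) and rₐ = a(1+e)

Convert to SI: a = 1.243 Tm = 1.243e+12 m.
(a) rₚ = a(1 − e) = 1.243e+12 · (1 − 0.1331) = 1.243e+12 · 0.8669 ≈ 1.078e+12 m = 1.078 Tm.
(b) rₐ = a(1 + e) = 1.243e+12 · (1 + 0.1331) = 1.243e+12 · 1.1331 ≈ 1.408e+12 m = 1.408 Tm.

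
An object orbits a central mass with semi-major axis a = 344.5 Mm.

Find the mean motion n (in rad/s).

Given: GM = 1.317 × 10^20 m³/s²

Convert to SI: a = 344.5 Mm = 3.445e+08 m.
n = √(GM / a³).
n = √(1.317e+20 / (3.445e+08)³) rad/s ≈ 0.001795 rad/s.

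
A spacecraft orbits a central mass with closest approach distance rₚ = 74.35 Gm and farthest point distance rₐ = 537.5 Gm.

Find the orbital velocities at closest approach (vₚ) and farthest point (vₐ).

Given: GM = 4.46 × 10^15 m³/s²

Convert to SI: rₚ = 74.35 Gm = 7.435e+10 m; rₐ = 537.5 Gm = 5.375e+11 m.
Use the vis-viva equation v² = GM(2/r − 1/a) with a = (rₚ + rₐ)/2 = (7.435e+10 + 5.375e+11)/2 = 3.05925e+11 m.
vₚ = √(GM · (2/rₚ − 1/a)) = √(4.46e+15 · (2/7.435e+10 − 1/3.05925e+11)) m/s ≈ 324.6 m/s = 324.6 m/s.
vₐ = √(GM · (2/rₐ − 1/a)) = √(4.46e+15 · (2/5.375e+11 − 1/3.05925e+11)) m/s ≈ 44.91 m/s = 44.91 m/s.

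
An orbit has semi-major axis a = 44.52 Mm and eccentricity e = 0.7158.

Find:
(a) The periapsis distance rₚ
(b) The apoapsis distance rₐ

Convert to SI: a = 44.52 Mm = 4.452e+07 m.
(a) rₚ = a(1 − e) = 4.452e+07 · (1 − 0.7158) = 4.452e+07 · 0.2842 ≈ 1.265e+07 m = 12.65 Mm.
(b) rₐ = a(1 + e) = 4.452e+07 · (1 + 0.7158) = 4.452e+07 · 1.7158 ≈ 7.639e+07 m = 76.39 Mm.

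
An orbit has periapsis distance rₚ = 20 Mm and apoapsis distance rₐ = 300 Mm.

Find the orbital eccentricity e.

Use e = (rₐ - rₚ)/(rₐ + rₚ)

Convert to SI: rₚ = 20 Mm = 2e+07 m; rₐ = 300 Mm = 3e+08 m.
e = (rₐ − rₚ) / (rₐ + rₚ).
e = (3e+08 − 2e+07) / (3e+08 + 2e+07) = 2.8e+08 / 3.2e+08 ≈ 0.875.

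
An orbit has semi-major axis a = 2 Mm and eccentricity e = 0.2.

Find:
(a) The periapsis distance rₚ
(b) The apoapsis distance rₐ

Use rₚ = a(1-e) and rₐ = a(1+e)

Convert to SI: a = 2 Mm = 2e+06 m.
(a) rₚ = a(1 − e) = 2e+06 · (1 − 0.2) = 2e+06 · 0.8 ≈ 1.6e+06 m = 1.6 Mm.
(b) rₐ = a(1 + e) = 2e+06 · (1 + 0.2) = 2e+06 · 1.2 ≈ 2.4e+06 m = 2.4 Mm.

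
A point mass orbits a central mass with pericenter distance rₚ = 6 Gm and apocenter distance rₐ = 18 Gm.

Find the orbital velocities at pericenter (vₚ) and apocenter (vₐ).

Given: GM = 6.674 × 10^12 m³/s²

Convert to SI: rₚ = 6 Gm = 6e+09 m; rₐ = 18 Gm = 1.8e+10 m.
Use the vis-viva equation v² = GM(2/r − 1/a) with a = (rₚ + rₐ)/2 = (6e+09 + 1.8e+10)/2 = 1.2e+10 m.
vₚ = √(GM · (2/rₚ − 1/a)) = √(6.674e+12 · (2/6e+09 − 1/1.2e+10)) m/s ≈ 40.85 m/s = 40.85 m/s.
vₐ = √(GM · (2/rₐ − 1/a)) = √(6.674e+12 · (2/1.8e+10 − 1/1.2e+10)) m/s ≈ 13.62 m/s = 13.62 m/s.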